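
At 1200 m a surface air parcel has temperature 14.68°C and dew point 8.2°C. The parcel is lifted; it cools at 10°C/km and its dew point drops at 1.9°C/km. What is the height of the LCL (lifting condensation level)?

2000 m

T and T_d converge at 10 − 1.9 = 8.1°C per km
Height above start = (14.68 − 8.2) / 8.1 = 0.8 km
LCL altitude = 1200 m + 800 m = 2000 m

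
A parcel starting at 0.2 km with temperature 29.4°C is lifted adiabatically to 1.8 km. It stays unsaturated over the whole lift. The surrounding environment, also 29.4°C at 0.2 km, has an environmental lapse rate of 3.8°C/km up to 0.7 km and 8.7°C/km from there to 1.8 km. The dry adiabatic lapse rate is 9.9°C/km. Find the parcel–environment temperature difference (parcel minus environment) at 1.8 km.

-4.37°C (parcel cooler than environment)

Parcel:
  200 → 1800 m (dry, 9.9°C/km): ΔT = -9.9 × 1.6 = -15.84°C → T = 13.56°C
Environment:
  200 → 700 m (environment, lower layer, 3.8°C/km): ΔT = -3.8 × 0.5 = -1.9°C → T = 27.5°C
  700 → 1800 m (environment, upper layer, 8.7°C/km): ΔT = -8.7 × 1.1 = -9.57°C → T = 17.93°C
T_parcel − T_env = 13.56 − 17.93 = -4.37°C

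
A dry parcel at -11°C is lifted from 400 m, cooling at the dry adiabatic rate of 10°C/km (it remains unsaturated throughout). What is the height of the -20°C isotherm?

1300 m

Height above start = (-11 − (-20)) / 10 = 0.9 km
Altitude = 400 m + 900 m = 1300 m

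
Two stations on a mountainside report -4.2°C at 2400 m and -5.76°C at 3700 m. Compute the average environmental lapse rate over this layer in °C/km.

Γ = −ΔT/Δz = (-4.2 − (-5.76)) / (3700 − 2400) m
  = 1.56°C / 1.3 km = 1.2°C/km

1.2°C/km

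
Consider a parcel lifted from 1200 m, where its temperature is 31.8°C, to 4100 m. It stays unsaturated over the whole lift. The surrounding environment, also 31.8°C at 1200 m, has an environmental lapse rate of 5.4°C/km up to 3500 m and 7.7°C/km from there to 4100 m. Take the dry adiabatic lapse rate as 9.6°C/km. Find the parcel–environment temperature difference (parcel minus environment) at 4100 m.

-10.8°C (parcel cooler than environment)

Parcel:
  1200 → 4100 m (dry, 9.6°C/km): ΔT = -9.6 × 2.9 = -27.84°C → T = 3.96°C
Environment:
  1200 → 3500 m (environment, lower layer, 5.4°C/km): ΔT = -5.4 × 2.3 = -12.42°C → T = 19.38°C
  3500 → 4100 m (environment, upper layer, 7.7°C/km): ΔT = -7.7 × 0.6 = -4.62°C → T = 14.76°C
T_parcel − T_env = 3.96 − 14.76 = -10.8°C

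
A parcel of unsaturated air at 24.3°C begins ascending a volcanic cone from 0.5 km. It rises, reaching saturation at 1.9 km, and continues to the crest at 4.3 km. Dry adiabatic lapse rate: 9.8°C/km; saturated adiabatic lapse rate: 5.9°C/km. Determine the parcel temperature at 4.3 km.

From 500 m to 1900 m (dry): cools by 9.8 × 1.4 = 13.72°C, giving 10.58°C.
From 1900 m to 4300 m (saturated): cools by 5.9 × 2.4 = 14.16°C, giving -3.58°C.

-3.58°C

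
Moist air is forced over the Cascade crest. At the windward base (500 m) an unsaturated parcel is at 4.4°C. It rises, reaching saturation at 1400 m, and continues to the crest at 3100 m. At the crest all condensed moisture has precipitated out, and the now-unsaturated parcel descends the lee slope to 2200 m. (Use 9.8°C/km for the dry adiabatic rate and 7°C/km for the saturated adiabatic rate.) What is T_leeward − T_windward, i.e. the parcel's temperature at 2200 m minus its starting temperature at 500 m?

From 500 m to 1400 m (dry): cools by 9.8 × 0.9 = 8.82°C, giving -4.42°C.
From 1400 m to 3100 m (saturated): cools by 7 × 1.7 = 11.9°C, giving -16.32°C.
From 3100 m to 2200 m (dry descent): warms by 9.8 × 0.9 = 8.82°C, giving -7.5°C.
Net change vs windward start: -7.5 − 4.4 = -11.9°C

-11.9°C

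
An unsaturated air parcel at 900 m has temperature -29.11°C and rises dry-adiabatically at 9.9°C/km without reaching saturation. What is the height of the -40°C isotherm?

Height above start = (-29.11 − (-40)) / 9.9 = 1.1 km
Altitude = 900 m + 1100 m = 2000 m

2000 m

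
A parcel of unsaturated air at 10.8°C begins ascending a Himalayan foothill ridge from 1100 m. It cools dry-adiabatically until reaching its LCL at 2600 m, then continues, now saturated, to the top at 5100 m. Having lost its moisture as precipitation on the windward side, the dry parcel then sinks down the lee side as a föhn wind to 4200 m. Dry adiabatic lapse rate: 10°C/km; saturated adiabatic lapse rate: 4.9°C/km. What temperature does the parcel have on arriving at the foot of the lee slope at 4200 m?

-7.45°C

Dry to 2600 m: -10 × 1.5 km = -15°C, so T = -4.2°C.
Saturated to 5100 m: -4.9 × 2.5 km = -12.25°C, so T = -16.45°C.
Dry descent to 4200 m: +10 × 0.9 km = +9°C, so T = -7.45°C.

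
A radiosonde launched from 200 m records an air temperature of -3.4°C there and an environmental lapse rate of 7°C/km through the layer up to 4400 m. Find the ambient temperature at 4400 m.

200 → 4400 m (environmental, 7°C/km): ΔT = -7 × 4.2 = -29.4°C → T = -32.8°C

-32.8°C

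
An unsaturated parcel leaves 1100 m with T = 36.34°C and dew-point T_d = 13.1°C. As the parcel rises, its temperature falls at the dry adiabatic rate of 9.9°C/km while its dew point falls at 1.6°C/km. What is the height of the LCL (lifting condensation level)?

3900 m

T and T_d converge at 9.9 − 1.6 = 8.3°C per km
Height above start = (36.34 − 13.1) / 8.3 = 2.8 km
LCL altitude = 1100 m + 2800 m = 3900 m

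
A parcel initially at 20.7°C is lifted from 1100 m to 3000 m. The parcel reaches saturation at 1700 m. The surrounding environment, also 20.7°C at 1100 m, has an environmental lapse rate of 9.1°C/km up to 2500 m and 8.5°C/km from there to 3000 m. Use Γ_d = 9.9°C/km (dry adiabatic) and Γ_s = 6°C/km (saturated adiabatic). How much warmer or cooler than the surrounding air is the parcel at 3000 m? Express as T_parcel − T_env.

Parcel:
  1100–1700 m, dry: Δz = 0.6 km ⇒ ΔT = -5.94°C; T = 14.76°C
  1700–3000 m, saturated: Δz = 1.3 km ⇒ ΔT = -7.8°C; T = 6.96°C
Environment:
  1100–2500 m, environment, lower layer: Δz = 1.4 km ⇒ ΔT = -12.74°C; T = 7.96°C
  2500–3000 m, environment, upper layer: Δz = 0.5 km ⇒ ΔT = -4.25°C; T = 3.71°C
T_parcel − T_env = 6.96 − 3.71 = +3.25°C

+3.25°C (parcel warmer than environment)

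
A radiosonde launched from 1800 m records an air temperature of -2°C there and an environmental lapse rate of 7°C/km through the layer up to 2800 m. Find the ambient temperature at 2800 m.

1800 → 2800 m (environmental, 7°C/km): ΔT = -7 × 1 = -7°C → T = -9°C

-9°C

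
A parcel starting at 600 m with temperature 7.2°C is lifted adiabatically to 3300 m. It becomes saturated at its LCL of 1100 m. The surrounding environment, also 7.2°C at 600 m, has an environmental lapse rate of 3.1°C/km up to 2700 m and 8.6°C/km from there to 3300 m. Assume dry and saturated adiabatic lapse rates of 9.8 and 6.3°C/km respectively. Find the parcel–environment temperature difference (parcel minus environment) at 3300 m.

-7.09°C (parcel cooler than environment)

Parcel:
  From 600 m to 1100 m (dry): cools by 9.8 × 0.5 = 4.9°C, giving 2.3°C.
  From 1100 m to 3300 m (saturated): cools by 6.3 × 2.2 = 13.86°C, giving -11.56°C.
Environment:
  From 600 m to 2700 m (environment, lower layer): cools by 3.1 × 2.1 = 6.51°C, giving 0.69°C.
  From 2700 m to 3300 m (environment, upper layer): cools by 8.6 × 0.6 = 5.16°C, giving -4.47°C.
T_parcel − T_env = -11.56 − (-4.47) = -7.09°C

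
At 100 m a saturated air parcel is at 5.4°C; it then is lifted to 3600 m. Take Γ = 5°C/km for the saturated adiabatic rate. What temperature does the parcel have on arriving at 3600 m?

Saturated adiabatic to 3600 m: -5 × 3.5 km = -17.5°C, so T = -12.1°C.

-12.1°C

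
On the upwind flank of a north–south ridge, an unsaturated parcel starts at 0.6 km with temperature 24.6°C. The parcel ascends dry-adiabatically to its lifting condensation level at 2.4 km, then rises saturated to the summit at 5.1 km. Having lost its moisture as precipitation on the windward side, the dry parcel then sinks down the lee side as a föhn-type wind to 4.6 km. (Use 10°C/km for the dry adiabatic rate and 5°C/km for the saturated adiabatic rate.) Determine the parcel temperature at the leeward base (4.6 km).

600 → 2400 m (dry, 10°C/km): ΔT = -10 × 1.8 = -18°C → T = 6.6°C
2400 → 5100 m (saturated, 5°C/km): ΔT = -5 × 2.7 = -13.5°C → T = -6.9°C
5100 → 4600 m (dry descent, 10°C/km): ΔT = +10 × 0.5 = +5°C → T = -1.9°C

-1.9°C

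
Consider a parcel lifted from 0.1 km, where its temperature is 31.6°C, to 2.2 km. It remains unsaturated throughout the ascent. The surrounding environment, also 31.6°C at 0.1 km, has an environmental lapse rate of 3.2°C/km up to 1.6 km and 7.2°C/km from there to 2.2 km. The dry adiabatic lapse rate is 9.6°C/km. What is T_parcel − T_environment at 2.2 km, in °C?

-11.04°C (parcel cooler than environment)

Parcel:
  From 100 m to 2200 m (dry): cools by 9.6 × 2.1 = 20.16°C, giving 11.44°C.
Environment:
  From 100 m to 1600 m (environment, lower layer): cools by 3.2 × 1.5 = 4.8°C, giving 26.8°C.
  From 1600 m to 2200 m (environment, upper layer): cools by 7.2 × 0.6 = 4.32°C, giving 22.48°C.
T_parcel − T_env = 11.44 − 22.48 = -11.04°C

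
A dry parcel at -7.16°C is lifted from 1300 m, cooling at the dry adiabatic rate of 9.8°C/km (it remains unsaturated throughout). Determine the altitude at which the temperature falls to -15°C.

2100 m

Height above start = (-7.16 − (-15)) / 9.8 = 0.8 km
Altitude = 1300 m + 800 m = 2100 m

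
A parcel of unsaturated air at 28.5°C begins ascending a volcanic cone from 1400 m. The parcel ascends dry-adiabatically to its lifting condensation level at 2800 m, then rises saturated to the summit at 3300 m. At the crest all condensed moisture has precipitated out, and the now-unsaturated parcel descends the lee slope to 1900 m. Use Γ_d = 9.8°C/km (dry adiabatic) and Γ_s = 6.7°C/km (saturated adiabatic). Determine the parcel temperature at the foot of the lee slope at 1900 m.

1400–2800 m, dry: Δz = 1.4 km ⇒ ΔT = -13.72°C; T = 14.78°C
2800–3300 m, saturated: Δz = 0.5 km ⇒ ΔT = -3.35°C; T = 11.43°C
3300–1900 m, dry descent: Δz = 1.4 km ⇒ ΔT = +13.72°C; T = 25.15°C

25.15°C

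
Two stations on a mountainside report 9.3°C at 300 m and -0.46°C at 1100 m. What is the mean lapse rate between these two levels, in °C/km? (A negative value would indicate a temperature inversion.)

12.2°C/km

Γ = −ΔT/Δz = (9.3 − (-0.46)) / (1100 − 300) m
  = 9.76°C / 0.8 km = 12.2°C/km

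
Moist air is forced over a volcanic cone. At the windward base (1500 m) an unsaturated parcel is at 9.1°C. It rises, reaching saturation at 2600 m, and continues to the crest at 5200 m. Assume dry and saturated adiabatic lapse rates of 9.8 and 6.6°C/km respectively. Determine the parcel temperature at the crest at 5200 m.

-18.84°C

Dry to 2600 m: -9.8 × 1.1 km = -10.78°C, so T = -1.68°C.
Saturated to 5200 m: -6.6 × 2.6 km = -17.16°C, so T = -18.84°C.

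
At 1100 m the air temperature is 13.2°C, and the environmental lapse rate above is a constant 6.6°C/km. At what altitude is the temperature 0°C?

3100 m

Height above start = (13.2 − 0) / 6.6 = 2 km
Altitude = 1100 m + 2000 m = 3100 m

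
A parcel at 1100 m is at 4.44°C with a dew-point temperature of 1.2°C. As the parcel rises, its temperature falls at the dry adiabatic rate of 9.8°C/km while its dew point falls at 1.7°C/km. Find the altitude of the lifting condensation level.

1500 m

T and T_d converge at 9.8 − 1.7 = 8.1°C per km
Height above start = (4.44 − 1.2) / 8.1 = 0.4 km
LCL altitude = 1100 m + 400 m = 1500 m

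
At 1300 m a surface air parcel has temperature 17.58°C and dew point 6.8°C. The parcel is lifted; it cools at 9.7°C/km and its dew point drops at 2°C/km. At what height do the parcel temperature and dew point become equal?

2700 m

T and T_d converge at 9.7 − 2 = 7.7°C per km
Height above start = (17.58 − 6.8) / 7.7 = 1.4 km
LCL altitude = 1300 m + 1400 m = 2700 m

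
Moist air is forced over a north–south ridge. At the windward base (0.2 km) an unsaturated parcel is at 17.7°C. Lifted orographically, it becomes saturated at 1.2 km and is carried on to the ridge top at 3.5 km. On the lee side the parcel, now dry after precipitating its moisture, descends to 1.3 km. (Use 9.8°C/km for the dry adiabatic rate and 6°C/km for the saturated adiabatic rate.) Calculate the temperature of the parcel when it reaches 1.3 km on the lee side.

15.66°C

Dry to 1200 m: -9.8 × 1 km = -9.8°C, so T = 7.9°C.
Saturated to 3500 m: -6 × 2.3 km = -13.8°C, so T = -5.9°C.
Dry descent to 1300 m: +9.8 × 2.2 km = +21.56°C, so T = 15.66°C.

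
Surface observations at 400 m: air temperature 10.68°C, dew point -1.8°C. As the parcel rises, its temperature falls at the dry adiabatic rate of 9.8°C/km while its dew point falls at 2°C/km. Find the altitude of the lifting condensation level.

T and T_d converge at 9.8 − 2 = 7.8°C per km
Height above start = (10.68 − (-1.8)) / 7.8 = 1.6 km
LCL altitude = 400 m + 1600 m = 2000 m

2000 m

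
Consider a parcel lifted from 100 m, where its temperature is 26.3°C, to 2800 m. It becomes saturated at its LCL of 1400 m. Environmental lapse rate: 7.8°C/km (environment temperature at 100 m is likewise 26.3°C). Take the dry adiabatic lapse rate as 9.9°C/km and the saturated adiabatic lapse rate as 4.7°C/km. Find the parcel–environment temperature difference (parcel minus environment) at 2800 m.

Parcel:
  100–1400 m, dry: Δz = 1.3 km ⇒ ΔT = -12.87°C; T = 13.43°C
  1400–2800 m, saturated: Δz = 1.4 km ⇒ ΔT = -6.58°C; T = 6.85°C
Environment:
  100–2800 m, environment: Δz = 2.7 km ⇒ ΔT = -21.06°C; T = 5.24°C
T_parcel − T_env = 6.85 − 5.24 = +1.61°C

+1.61°C (parcel warmer than environment)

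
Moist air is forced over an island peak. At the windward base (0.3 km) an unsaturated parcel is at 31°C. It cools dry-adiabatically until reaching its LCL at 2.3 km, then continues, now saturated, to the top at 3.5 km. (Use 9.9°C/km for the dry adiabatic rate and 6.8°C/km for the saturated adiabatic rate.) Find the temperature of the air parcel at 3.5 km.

3.04°C

300–2300 m, dry: Δz = 2 km ⇒ ΔT = -19.8°C; T = 11.2°C
2300–3500 m, saturated: Δz = 1.2 km ⇒ ΔT = -8.16°C; T = 3.04°C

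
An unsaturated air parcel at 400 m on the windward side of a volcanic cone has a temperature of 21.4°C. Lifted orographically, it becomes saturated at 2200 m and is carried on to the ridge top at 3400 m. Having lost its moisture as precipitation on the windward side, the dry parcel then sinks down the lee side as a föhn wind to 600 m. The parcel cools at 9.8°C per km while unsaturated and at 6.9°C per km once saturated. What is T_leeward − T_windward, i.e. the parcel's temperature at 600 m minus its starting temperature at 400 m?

+1.52°C

From 400 m to 2200 m (dry): cools by 9.8 × 1.8 = 17.64°C, giving 3.76°C.
From 2200 m to 3400 m (saturated): cools by 6.9 × 1.2 = 8.28°C, giving -4.52°C.
From 3400 m to 600 m (dry descent): warms by 9.8 × 2.8 = 27.44°C, giving 22.92°C.
Net change vs windward start: 22.92 − 21.4 = +1.52°C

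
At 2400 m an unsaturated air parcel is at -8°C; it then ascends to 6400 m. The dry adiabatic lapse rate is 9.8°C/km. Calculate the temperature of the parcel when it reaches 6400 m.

From 2400 m to 6400 m (dry adiabatic): cools by 9.8 × 4 = 39.2°C, giving -47.2°C.

-47.2°C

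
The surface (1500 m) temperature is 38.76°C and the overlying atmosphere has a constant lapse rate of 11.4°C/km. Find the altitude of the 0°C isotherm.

4900 m

Height above start = (38.76 − 0) / 11.4 = 3.4 km
Altitude = 1500 m + 3400 m = 4900 m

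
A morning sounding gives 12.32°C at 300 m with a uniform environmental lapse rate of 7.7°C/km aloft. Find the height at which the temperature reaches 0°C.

Height above start = (12.32 − 0) / 7.7 = 1.6 km
Altitude = 300 m + 1600 m = 1900 m

1900 m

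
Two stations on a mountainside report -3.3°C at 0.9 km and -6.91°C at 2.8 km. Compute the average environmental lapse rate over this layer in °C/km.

Γ = −ΔT/Δz = (-3.3 − (-6.91)) / (2800 − 900) m
  = 3.61°C / 1.9 km = 1.9°C/km

1.9°C/km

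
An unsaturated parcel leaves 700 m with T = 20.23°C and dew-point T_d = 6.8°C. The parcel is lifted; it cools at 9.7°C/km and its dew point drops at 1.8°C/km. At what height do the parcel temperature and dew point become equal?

2400 m

T and T_d converge at 9.7 − 1.8 = 7.9°C per km
Height above start = (20.23 − 6.8) / 7.9 = 1.7 km
LCL altitude = 700 m + 1700 m = 2400 m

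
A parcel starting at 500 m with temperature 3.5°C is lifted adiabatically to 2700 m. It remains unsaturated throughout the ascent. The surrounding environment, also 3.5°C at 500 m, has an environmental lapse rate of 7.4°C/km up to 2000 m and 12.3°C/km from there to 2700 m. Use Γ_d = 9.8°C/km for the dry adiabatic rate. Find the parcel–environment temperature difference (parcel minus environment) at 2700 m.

Parcel:
  500 → 2700 m (dry, 9.8°C/km): ΔT = -9.8 × 2.2 = -21.56°C → T = -18.06°C
Environment:
  500 → 2000 m (environment, lower layer, 7.4°C/km): ΔT = -7.4 × 1.5 = -11.1°C → T = -7.6°C
  2000 → 2700 m (environment, upper layer, 12.3°C/km): ΔT = -12.3 × 0.7 = -8.61°C → T = -16.21°C
T_parcel − T_env = -18.06 − (-16.21) = -1.85°C

-1.85°C (parcel cooler than environment)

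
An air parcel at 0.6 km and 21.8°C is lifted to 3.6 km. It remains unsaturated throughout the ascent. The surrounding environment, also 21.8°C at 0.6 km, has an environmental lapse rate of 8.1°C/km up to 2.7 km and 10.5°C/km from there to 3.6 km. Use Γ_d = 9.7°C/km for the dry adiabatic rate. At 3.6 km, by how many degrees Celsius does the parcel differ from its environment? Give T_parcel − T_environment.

-2.64°C (parcel cooler than environment)

Parcel:
  600 → 3600 m (dry, 9.7°C/km): ΔT = -9.7 × 3 = -29.1°C → T = -7.3°C
Environment:
  600 → 2700 m (environment, lower layer, 8.1°C/km): ΔT = -8.1 × 2.1 = -17.01°C → T = 4.79°C
  2700 → 3600 m (environment, upper layer, 10.5°C/km): ΔT = -10.5 × 0.9 = -9.45°C → T = -4.66°C
T_parcel − T_env = -7.3 − (-4.66) = -2.64°C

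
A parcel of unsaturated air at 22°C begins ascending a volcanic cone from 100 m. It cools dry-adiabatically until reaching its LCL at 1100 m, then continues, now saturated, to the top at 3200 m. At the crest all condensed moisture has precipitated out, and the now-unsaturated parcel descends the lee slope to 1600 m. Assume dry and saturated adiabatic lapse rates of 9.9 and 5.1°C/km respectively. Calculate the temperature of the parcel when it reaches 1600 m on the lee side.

100 → 1100 m (dry, 9.9°C/km): ΔT = -9.9 × 1 = -9.9°C → T = 12.1°C
1100 → 3200 m (saturated, 5.1°C/km): ΔT = -5.1 × 2.1 = -10.71°C → T = 1.39°C
3200 → 1600 m (dry descent, 9.9°C/km): ΔT = +9.9 × 1.6 = +15.84°C → T = 17.23°C

17.23°C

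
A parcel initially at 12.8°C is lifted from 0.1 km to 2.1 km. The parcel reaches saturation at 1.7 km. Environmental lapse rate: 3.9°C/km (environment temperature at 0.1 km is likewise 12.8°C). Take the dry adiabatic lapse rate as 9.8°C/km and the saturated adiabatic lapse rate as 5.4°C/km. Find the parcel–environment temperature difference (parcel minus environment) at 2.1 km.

Parcel:
  Dry to 1700 m: -9.8 × 1.6 km = -15.68°C, so T = -2.88°C.
  Saturated to 2100 m: -5.4 × 0.4 km = -2.16°C, so T = -5.04°C.
Environment:
  Environment to 2100 m: -3.9 × 2 km = -7.8°C, so T = 5°C.
T_parcel − T_env = -5.04 − 5 = -10.04°C

-10.04°C (parcel cooler than environment)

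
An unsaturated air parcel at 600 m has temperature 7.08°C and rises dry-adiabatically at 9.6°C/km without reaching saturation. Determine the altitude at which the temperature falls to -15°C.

Height above start = (7.08 − (-15)) / 9.6 = 2.3 km
Altitude = 600 m + 2300 m = 2900 m

2900 m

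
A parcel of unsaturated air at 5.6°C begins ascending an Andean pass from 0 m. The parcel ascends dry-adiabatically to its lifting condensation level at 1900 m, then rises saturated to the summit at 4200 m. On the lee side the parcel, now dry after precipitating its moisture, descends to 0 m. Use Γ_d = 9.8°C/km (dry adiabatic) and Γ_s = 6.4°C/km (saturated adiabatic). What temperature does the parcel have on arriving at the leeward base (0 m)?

13.42°C

0 → 1900 m (dry, 9.8°C/km): ΔT = -9.8 × 1.9 = -18.62°C → T = -13.02°C
1900 → 4200 m (saturated, 6.4°C/km): ΔT = -6.4 × 2.3 = -14.72°C → T = -27.74°C
4200 → 0 m (dry descent, 9.8°C/km): ΔT = +9.8 × 4.2 = +41.16°C → T = 13.42°C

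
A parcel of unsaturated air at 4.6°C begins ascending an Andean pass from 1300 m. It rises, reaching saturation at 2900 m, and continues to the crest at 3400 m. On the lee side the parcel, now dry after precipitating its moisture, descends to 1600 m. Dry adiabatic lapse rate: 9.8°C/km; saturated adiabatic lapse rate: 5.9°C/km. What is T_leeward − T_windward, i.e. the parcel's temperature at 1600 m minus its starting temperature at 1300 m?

From 1300 m to 2900 m (dry): cools by 9.8 × 1.6 = 15.68°C, giving -11.08°C.
From 2900 m to 3400 m (saturated): cools by 5.9 × 0.5 = 2.95°C, giving -14.03°C.
From 3400 m to 1600 m (dry descent): warms by 9.8 × 1.8 = 17.64°C, giving 3.61°C.
Net change vs windward start: 3.61 − 4.6 = -0.99°C

-0.99°C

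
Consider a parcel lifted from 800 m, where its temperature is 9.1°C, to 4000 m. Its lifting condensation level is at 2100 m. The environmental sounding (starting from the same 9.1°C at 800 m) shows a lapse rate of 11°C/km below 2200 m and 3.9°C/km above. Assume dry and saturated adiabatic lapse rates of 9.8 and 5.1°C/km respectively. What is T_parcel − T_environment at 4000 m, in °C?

Parcel:
  800 → 2100 m (dry, 9.8°C/km): ΔT = -9.8 × 1.3 = -12.74°C → T = -3.64°C
  2100 → 4000 m (saturated, 5.1°C/km): ΔT = -5.1 × 1.9 = -9.69°C → T = -13.33°C
Environment:
  800 → 2200 m (environment, lower layer, 11°C/km): ΔT = -11 × 1.4 = -15.4°C → T = -6.3°C
  2200 → 4000 m (environment, upper layer, 3.9°C/km): ΔT = -3.9 × 1.8 = -7.02°C → T = -13.32°C
T_parcel − T_env = -13.33 − (-13.32) = -0.01°C

-0.01°C (parcel cooler than environment)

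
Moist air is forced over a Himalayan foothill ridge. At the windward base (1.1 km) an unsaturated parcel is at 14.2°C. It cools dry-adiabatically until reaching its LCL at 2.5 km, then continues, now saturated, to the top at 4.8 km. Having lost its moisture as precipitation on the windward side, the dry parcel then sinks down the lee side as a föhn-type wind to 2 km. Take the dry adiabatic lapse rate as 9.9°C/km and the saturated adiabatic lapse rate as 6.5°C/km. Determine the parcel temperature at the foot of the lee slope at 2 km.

From 1100 m to 2500 m (dry): cools by 9.9 × 1.4 = 13.86°C, giving 0.34°C.
From 2500 m to 4800 m (saturated): cools by 6.5 × 2.3 = 14.95°C, giving -14.61°C.
From 4800 m to 2000 m (dry descent): warms by 9.9 × 2.8 = 27.72°C, giving 13.11°C.

13.11°C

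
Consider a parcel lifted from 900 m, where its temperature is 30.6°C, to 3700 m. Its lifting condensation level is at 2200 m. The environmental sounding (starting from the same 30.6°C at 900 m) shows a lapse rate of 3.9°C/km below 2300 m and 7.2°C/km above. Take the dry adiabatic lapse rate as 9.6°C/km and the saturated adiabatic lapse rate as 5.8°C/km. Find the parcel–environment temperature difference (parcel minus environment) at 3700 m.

Parcel:
  900–2200 m, dry: Δz = 1.3 km ⇒ ΔT = -12.48°C; T = 18.12°C
  2200–3700 m, saturated: Δz = 1.5 km ⇒ ΔT = -8.7°C; T = 9.42°C
Environment:
  900–2300 m, environment, lower layer: Δz = 1.4 km ⇒ ΔT = -5.46°C; T = 25.14°C
  2300–3700 m, environment, upper layer: Δz = 1.4 km ⇒ ΔT = -10.08°C; T = 15.06°C
T_parcel − T_env = 9.42 − 15.06 = -5.64°C

-5.64°C (parcel cooler than environment)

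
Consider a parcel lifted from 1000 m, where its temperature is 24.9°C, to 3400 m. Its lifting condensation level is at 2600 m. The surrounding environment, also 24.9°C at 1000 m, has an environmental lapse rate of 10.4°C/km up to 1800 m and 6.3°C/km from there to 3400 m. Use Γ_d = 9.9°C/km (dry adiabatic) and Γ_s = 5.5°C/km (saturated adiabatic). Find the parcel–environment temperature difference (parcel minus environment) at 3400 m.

-1.84°C (parcel cooler than environment)

Parcel:
  From 1000 m to 2600 m (dry): cools by 9.9 × 1.6 = 15.84°C, giving 9.06°C.
  From 2600 m to 3400 m (saturated): cools by 5.5 × 0.8 = 4.4°C, giving 4.66°C.
Environment:
  From 1000 m to 1800 m (environment, lower layer): cools by 10.4 × 0.8 = 8.32°C, giving 16.58°C.
  From 1800 m to 3400 m (environment, upper layer): cools by 6.3 × 1.6 = 10.08°C, giving 6.5°C.
T_parcel − T_env = 4.66 − 6.5 = -1.84°C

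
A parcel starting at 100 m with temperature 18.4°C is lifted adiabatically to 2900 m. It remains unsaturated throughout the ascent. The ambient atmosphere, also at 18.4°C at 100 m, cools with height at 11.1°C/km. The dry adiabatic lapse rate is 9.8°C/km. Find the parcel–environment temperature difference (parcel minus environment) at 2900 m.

Parcel:
  From 100 m to 2900 m (dry): cools by 9.8 × 2.8 = 27.44°C, giving -9.04°C.
Environment:
  From 100 m to 2900 m (environment): cools by 11.1 × 2.8 = 31.08°C, giving -12.68°C.
T_parcel − T_env = -9.04 − (-12.68) = +3.64°C

+3.64°C (parcel warmer than environment)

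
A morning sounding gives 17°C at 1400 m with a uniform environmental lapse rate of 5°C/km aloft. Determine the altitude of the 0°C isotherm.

Height above start = (17 − 0) / 5 = 3.4 km
Altitude = 1400 m + 3400 m = 4800 m

4800 m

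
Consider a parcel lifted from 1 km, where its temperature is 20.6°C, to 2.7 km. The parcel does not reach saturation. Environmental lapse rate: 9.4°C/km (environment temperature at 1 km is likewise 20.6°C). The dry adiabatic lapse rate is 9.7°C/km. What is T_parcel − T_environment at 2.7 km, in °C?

-0.51°C (parcel cooler than environment)

Parcel:
  Dry to 2700 m: -9.7 × 1.7 km = -16.49°C, so T = 4.11°C.
Environment:
  Environment to 2700 m: -9.4 × 1.7 km = -15.98°C, so T = 4.62°C.
T_parcel − T_env = 4.11 − 4.62 = -0.51°C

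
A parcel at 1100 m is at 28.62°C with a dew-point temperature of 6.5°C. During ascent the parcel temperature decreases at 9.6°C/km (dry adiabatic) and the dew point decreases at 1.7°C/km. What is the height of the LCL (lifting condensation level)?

T and T_d converge at 9.6 − 1.7 = 7.9°C per km
Height above start = (28.62 − 6.5) / 7.9 = 2.8 km
LCL altitude = 1100 m + 2800 m = 3900 m

3900 m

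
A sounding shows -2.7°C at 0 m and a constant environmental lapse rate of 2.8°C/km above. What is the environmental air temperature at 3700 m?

-13.06°C

Environmental to 3700 m: -2.8 × 3.7 km = -10.36°C, so T = -13.06°C.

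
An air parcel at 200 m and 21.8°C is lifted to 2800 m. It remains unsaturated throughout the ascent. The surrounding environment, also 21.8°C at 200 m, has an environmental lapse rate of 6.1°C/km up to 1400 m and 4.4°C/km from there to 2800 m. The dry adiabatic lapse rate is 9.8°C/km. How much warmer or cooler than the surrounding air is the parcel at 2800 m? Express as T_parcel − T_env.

Parcel:
  From 200 m to 2800 m (dry): cools by 9.8 × 2.6 = 25.48°C, giving -3.68°C.
Environment:
  From 200 m to 1400 m (environment, lower layer): cools by 6.1 × 1.2 = 7.32°C, giving 14.48°C.
  From 1400 m to 2800 m (environment, upper layer): cools by 4.4 × 1.4 = 6.16°C, giving 8.32°C.
T_parcel − T_env = -3.68 − 8.32 = -12°C

-12°C (parcel cooler than environment)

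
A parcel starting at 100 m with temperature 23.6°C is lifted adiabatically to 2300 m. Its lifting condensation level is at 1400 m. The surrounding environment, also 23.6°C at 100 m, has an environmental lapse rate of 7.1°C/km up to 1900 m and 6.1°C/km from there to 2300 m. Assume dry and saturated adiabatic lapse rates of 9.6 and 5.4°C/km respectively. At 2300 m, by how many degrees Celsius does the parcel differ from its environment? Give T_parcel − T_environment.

Parcel:
  100–1400 m, dry: Δz = 1.3 km ⇒ ΔT = -12.48°C; T = 11.12°C
  1400–2300 m, saturated: Δz = 0.9 km ⇒ ΔT = -4.86°C; T = 6.26°C
Environment:
  100–1900 m, environment, lower layer: Δz = 1.8 km ⇒ ΔT = -12.78°C; T = 10.82°C
  1900–2300 m, environment, upper layer: Δz = 0.4 km ⇒ ΔT = -2.44°C; T = 8.38°C
T_parcel − T_env = 6.26 − 8.38 = -2.12°C

-2.12°C (parcel cooler than environment)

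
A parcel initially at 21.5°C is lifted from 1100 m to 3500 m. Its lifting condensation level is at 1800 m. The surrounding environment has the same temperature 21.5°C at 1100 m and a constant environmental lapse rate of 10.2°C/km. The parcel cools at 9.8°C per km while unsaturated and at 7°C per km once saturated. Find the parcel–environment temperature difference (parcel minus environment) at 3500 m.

Parcel:
  1100–1800 m, dry: Δz = 0.7 km ⇒ ΔT = -6.86°C; T = 14.64°C
  1800–3500 m, saturated: Δz = 1.7 km ⇒ ΔT = -11.9°C; T = 2.74°C
Environment:
  1100–3500 m, environment: Δz = 2.4 km ⇒ ΔT = -24.48°C; T = -2.98°C
T_parcel − T_env = 2.74 − (-2.98) = +5.72°C

+5.72°C (parcel warmer than environment)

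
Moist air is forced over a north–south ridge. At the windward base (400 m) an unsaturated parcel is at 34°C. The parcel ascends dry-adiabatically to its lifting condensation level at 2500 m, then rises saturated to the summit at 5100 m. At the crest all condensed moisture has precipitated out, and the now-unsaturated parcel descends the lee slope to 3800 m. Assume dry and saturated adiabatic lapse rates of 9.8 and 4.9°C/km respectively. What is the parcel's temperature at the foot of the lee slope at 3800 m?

13.42°C

Dry to 2500 m: -9.8 × 2.1 km = -20.58°C, so T = 13.42°C.
Saturated to 5100 m: -4.9 × 2.6 km = -12.74°C, so T = 0.68°C.
Dry descent to 3800 m: +9.8 × 1.3 km = +12.74°C, so T = 13.42°C.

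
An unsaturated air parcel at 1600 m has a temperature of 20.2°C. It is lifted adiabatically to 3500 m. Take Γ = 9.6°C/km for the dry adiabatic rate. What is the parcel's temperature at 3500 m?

1600 → 3500 m (dry adiabatic, 9.6°C/km): ΔT = -9.6 × 1.9 = -18.24°C → T = 1.96°C

1.96°C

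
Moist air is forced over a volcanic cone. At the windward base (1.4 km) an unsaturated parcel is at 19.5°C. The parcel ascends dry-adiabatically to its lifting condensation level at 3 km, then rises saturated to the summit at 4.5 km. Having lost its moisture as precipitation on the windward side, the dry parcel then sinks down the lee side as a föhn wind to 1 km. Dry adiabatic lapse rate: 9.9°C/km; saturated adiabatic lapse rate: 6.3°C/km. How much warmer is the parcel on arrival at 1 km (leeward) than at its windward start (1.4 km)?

From 1400 m to 3000 m (dry): cools by 9.9 × 1.6 = 15.84°C, giving 3.66°C.
From 3000 m to 4500 m (saturated): cools by 6.3 × 1.5 = 9.45°C, giving -5.79°C.
From 4500 m to 1000 m (dry descent): warms by 9.9 × 3.5 = 34.65°C, giving 28.86°C.
Net change vs windward start: 28.86 − 19.5 = +9.36°C

+9.36°C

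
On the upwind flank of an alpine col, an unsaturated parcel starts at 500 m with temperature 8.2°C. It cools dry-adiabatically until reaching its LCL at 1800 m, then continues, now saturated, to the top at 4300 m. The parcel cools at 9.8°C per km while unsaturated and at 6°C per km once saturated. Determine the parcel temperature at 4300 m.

500–1800 m, dry: Δz = 1.3 km ⇒ ΔT = -12.74°C; T = -4.54°C
1800–4300 m, saturated: Δz = 2.5 km ⇒ ΔT = -15°C; T = -19.54°C

-19.54°C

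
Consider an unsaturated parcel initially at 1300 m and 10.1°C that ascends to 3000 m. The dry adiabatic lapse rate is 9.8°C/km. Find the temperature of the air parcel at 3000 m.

-6.56°C

Dry adiabatic to 3000 m: -9.8 × 1.7 km = -16.66°C, so T = -6.56°C.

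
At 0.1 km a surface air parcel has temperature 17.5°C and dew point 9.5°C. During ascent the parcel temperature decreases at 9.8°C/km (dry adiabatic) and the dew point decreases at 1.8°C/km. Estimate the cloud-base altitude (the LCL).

1.1 km

T and T_d converge at 9.8 − 1.8 = 8°C per km
Height above start = (17.5 − 9.5) / 8 = 1 km
LCL altitude = 100 m + 1000 m = 1100 m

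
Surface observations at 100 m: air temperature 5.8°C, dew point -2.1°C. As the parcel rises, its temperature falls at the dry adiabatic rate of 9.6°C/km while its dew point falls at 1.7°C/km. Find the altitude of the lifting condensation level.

T and T_d converge at 9.6 − 1.7 = 7.9°C per km
Height above start = (5.8 − (-2.1)) / 7.9 = 1 km
LCL altitude = 100 m + 1000 m = 1100 m

1100 m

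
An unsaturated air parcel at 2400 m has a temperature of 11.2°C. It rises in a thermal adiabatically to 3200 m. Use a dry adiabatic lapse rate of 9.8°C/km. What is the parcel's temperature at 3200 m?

3.36°C

Dry adiabatic to 3200 m: -9.8 × 0.8 km = -7.84°C, so T = 3.36°C.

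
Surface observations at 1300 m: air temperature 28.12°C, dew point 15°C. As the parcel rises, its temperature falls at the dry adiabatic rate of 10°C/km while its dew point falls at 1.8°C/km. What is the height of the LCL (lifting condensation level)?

T and T_d converge at 10 − 1.8 = 8.2°C per km
Height above start = (28.12 − 15) / 8.2 = 1.6 km
LCL altitude = 1300 m + 1600 m = 2900 m

2900 m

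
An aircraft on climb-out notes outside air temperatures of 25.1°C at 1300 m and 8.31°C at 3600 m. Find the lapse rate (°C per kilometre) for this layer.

7.3°C/km

Γ = −ΔT/Δz = (25.1 − 8.31) / (3600 − 1300) m
  = 16.79°C / 2.3 km = 7.3°C/km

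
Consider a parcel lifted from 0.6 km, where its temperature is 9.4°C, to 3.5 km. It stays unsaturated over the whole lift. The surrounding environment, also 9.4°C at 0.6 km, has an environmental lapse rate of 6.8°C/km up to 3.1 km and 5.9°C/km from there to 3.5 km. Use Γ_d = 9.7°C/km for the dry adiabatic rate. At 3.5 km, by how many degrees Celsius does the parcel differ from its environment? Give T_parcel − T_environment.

-8.77°C (parcel cooler than environment)

Parcel:
  From 600 m to 3500 m (dry): cools by 9.7 × 2.9 = 28.13°C, giving -18.73°C.
Environment:
  From 600 m to 3100 m (environment, lower layer): cools by 6.8 × 2.5 = 17°C, giving -7.6°C.
  From 3100 m to 3500 m (environment, upper layer): cools by 5.9 × 0.4 = 2.36°C, giving -9.96°C.
T_parcel − T_env = -18.73 − (-9.96) = -8.77°C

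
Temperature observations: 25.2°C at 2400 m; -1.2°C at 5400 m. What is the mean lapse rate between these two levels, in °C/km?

Γ = −ΔT/Δz = (25.2 − (-1.2)) / (5400 − 2400) m
  = 26.4°C / 3 km = 8.8°C/km

8.8°C/km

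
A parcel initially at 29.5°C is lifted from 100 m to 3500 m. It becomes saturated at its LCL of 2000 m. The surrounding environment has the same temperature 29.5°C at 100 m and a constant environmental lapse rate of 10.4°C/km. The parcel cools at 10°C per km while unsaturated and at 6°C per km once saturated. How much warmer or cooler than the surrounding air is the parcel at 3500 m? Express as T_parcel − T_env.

Parcel:
  100 → 2000 m (dry, 10°C/km): ΔT = -10 × 1.9 = -19°C → T = 10.5°C
  2000 → 3500 m (saturated, 6°C/km): ΔT = -6 × 1.5 = -9°C → T = 1.5°C
Environment:
  100 → 3500 m (environment, 10.4°C/km): ΔT = -10.4 × 3.4 = -35.36°C → T = -5.86°C
T_parcel − T_env = 1.5 − (-5.86) = +7.36°C

+7.36°C (parcel warmer than environment)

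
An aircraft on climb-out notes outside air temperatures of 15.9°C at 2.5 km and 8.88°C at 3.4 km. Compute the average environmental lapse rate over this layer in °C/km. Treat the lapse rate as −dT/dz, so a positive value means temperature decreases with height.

Γ = −ΔT/Δz = (15.9 − 8.88) / (3400 − 2500) m
  = 7.02°C / 0.9 km = 7.8°C/km

7.8°C/km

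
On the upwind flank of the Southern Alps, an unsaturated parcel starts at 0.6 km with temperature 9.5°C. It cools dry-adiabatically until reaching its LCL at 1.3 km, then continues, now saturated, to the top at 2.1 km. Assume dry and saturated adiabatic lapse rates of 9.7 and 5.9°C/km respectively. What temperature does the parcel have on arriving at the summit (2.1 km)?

-2.01°C

Dry to 1300 m: -9.7 × 0.7 km = -6.79°C, so T = 2.71°C.
Saturated to 2100 m: -5.9 × 0.8 km = -4.72°C, so T = -2.01°C.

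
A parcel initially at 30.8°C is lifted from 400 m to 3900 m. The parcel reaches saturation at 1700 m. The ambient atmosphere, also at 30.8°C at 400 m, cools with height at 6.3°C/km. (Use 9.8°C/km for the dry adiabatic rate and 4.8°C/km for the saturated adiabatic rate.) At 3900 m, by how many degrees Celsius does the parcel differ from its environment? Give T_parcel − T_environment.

-1.25°C (parcel cooler than environment)

Parcel:
  Dry to 1700 m: -9.8 × 1.3 km = -12.74°C, so T = 18.06°C.
  Saturated to 3900 m: -4.8 × 2.2 km = -10.56°C, so T = 7.5°C.
Environment:
  Environment to 3900 m: -6.3 × 3.5 km = -22.05°C, so T = 8.75°C.
T_parcel − T_env = 7.5 − 8.75 = -1.25°C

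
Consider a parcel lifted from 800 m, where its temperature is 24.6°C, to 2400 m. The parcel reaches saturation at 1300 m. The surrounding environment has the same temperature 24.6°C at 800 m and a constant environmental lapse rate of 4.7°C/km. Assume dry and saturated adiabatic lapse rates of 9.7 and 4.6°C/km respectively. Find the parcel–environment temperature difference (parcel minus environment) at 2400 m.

-2.39°C (parcel cooler than environment)

Parcel:
  From 800 m to 1300 m (dry): cools by 9.7 × 0.5 = 4.85°C, giving 19.75°C.
  From 1300 m to 2400 m (saturated): cools by 4.6 × 1.1 = 5.06°C, giving 14.69°C.
Environment:
  From 800 m to 2400 m (environment): cools by 4.7 × 1.6 = 7.52°C, giving 17.08°C.
T_parcel − T_env = 14.69 − 17.08 = -2.39°C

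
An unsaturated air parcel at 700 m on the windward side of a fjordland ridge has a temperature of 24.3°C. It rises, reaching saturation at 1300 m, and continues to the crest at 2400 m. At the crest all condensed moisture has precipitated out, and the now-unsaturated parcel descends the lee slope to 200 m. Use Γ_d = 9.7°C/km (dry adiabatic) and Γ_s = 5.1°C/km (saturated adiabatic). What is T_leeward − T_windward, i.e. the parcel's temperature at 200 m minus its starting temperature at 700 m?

Dry to 1300 m: -9.7 × 0.6 km = -5.82°C, so T = 18.48°C.
Saturated to 2400 m: -5.1 × 1.1 km = -5.61°C, so T = 12.87°C.
Dry descent to 200 m: +9.7 × 2.2 km = +21.34°C, so T = 34.21°C.
Net change vs windward start: 34.21 − 24.3 = +9.91°C

+9.91°C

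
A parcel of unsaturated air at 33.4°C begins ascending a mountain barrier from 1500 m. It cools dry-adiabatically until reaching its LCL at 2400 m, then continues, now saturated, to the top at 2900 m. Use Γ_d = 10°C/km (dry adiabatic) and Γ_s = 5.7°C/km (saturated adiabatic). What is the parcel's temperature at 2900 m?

21.55°C

1500 → 2400 m (dry, 10°C/km): ΔT = -10 × 0.9 = -9°C → T = 24.4°C
2400 → 2900 m (saturated, 5.7°C/km): ΔT = -5.7 × 0.5 = -2.85°C → T = 21.55°C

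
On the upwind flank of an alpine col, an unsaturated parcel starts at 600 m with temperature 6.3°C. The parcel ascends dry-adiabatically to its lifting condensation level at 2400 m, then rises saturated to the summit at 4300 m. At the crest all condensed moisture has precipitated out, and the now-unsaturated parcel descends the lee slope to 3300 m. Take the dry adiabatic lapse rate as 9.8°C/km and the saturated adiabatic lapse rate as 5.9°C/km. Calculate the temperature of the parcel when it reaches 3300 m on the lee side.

-12.75°C

600 → 2400 m (dry, 9.8°C/km): ΔT = -9.8 × 1.8 = -17.64°C → T = -11.34°C
2400 → 4300 m (saturated, 5.9°C/km): ΔT = -5.9 × 1.9 = -11.21°C → T = -22.55°C
4300 → 3300 m (dry descent, 9.8°C/km): ΔT = +9.8 × 1 = +9.8°C → T = -12.75°C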